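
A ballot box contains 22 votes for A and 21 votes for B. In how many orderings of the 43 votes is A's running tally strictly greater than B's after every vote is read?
Strict-lead orderings = 24466267020

Total orderings of the 43 votes with 22 for A: C(43, 22) = 1052049481860. By the Bertrand ballot formula (Cycle Lemma / reflection principle), the number of orderings in which A is strictly ahead of B throughout is (p − q)/(p + q) · C(p + q, p) = (22 − 21)/(22 + 21) · 1052049481860 = 24466267020.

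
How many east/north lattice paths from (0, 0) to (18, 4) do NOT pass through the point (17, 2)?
Number of paths = 6802

Total paths from (0, 0) to (18, 4): C(22, 18) = 7315. Paths through (17, 2): (paths (0, 0) → (17, 2)) × (paths (17, 2) → (18, 4)) = C(19, 17) · C(3, 1) = 171 · 3 = 513. Avoidance count = 7315 − 513 = 6802.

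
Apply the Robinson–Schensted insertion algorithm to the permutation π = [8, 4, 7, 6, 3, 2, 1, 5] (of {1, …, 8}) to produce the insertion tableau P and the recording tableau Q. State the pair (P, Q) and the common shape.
P = [1, 5] / [2, 6] / [3] / [4] / [7] / [8];  Q = [1, 3] / [2, 8] / [4] / [5] / [6] / [7];  common shape = (2, 2, 1, 1, 1, 1)

Row-insert the values π_1, π_2, … into P one at a time, bumping the leftmost entry strictly greater than the inserted value down to the next row. The recording tableau Q records, in position (i, j), the step at which that cell was added to P.
  Insert 8 (step 1): P = [8];  Q = [1]
  Insert 4 (step 2): P = [4] / [8];  Q = [1] / [2]
  Insert 7 (step 3): P = [4, 7] / [8];  Q = [1, 3] / [2]
  Insert 6 (step 4): P = [4, 6] / [7] / [8];  Q = [1, 3] / [2] / [4]
  Insert 3 (step 5): P = [3, 6] / [4] / [7] / [8];  Q = [1, 3] / [2] / [4] / [5]
  Insert 2 (step 6): P = [2, 6] / [3] / [4] / [7] / [8];  Q = [1, 3] / [2] / [4] / [5] / [6]
  Insert 1 (step 7): P = [1, 6] / [2] / [3] / [4] / [7] / [8];  Q = [1, 3] / [2] / [4] / [5] / [6] / [7]
  Insert 5 (step 8): P = [1, 5] / [2, 6] / [3] / [4] / [7] / [8];  Q = [1, 3] / [2, 8] / [4] / [5] / [6] / [7]
Final shape: (2, 2, 1, 1, 1, 1).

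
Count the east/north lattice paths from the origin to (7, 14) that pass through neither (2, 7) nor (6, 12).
Number of paths = 45684

Inclusion–exclusion. Total paths: C(21, 7) = 116280. Through P₁: C(9, 2)·C(12, 5) = 28512. Through P₂: C(18, 6)·C(3, 1) = 55692. Since P₁ is strictly southwest of P₂, a monotone path through both must visit P₁ then P₂; paths through both = C(9, 2)·C(9, 4)·C(3, 1) = 13608. Avoid both = 116280 − 28512 − 55692 + 13608 = 45684.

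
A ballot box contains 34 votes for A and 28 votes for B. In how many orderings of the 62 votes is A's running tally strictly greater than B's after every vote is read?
Strict-lead orderings = 33833779021731045

Total orderings of the 62 votes with 34 for A: C(62, 34) = 349615716557887465. By the Bertrand ballot formula (Cycle Lemma / reflection principle), the number of orderings in which A is strictly ahead of B throughout is (p − q)/(p + q) · C(p + q, p) = (34 − 28)/(34 + 28) · 349615716557887465 = 33833779021731045.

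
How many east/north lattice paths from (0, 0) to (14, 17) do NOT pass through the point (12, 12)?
Number of paths = 208395249

Total paths from (0, 0) to (14, 17): C(31, 14) = 265182525. Paths through (12, 12): (paths (0, 0) → (12, 12)) × (paths (12, 12) → (14, 17)) = C(24, 12) · C(7, 2) = 2704156 · 21 = 56787276. Avoidance count = 265182525 − 56787276 = 208395249.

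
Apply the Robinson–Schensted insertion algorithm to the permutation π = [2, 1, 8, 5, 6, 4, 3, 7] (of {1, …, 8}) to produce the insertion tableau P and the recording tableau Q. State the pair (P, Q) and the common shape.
P = [1, 3, 6, 7] / [2, 4] / [5] / [8];  Q = [1, 3, 5, 8] / [2, 4] / [6] / [7];  common shape = (4, 2, 1, 1)

Row-insert the values π_1, π_2, … into P one at a time, bumping the leftmost entry strictly greater than the inserted value down to the next row. The recording tableau Q records, in position (i, j), the step at which that cell was added to P.
  Insert 2 (step 1): P = [2];  Q = [1]
  Insert 1 (step 2): P = [1] / [2];  Q = [1] / [2]
  Insert 8 (step 3): P = [1, 8] / [2];  Q = [1, 3] / [2]
  Insert 5 (step 4): P = [1, 5] / [2, 8];  Q = [1, 3] / [2, 4]
  Insert 6 (step 5): P = [1, 5, 6] / [2, 8];  Q = [1, 3, 5] / [2, 4]
  Insert 4 (step 6): P = [1, 4, 6] / [2, 5] / [8];  Q = [1, 3, 5] / [2, 4] / [6]
  Insert 3 (step 7): P = [1, 3, 6] / [2, 4] / [5] / [8];  Q = [1, 3, 5] / [2, 4] / [6] / [7]
  Insert 7 (step 8): P = [1, 3, 6, 7] / [2, 4] / [5] / [8];  Q = [1, 3, 5, 8] / [2, 4] / [6] / [7]
Final shape: (4, 2, 1, 1).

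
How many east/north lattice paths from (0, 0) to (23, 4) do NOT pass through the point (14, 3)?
Number of paths = 10750

Total paths from (0, 0) to (23, 4): C(27, 23) = 17550. Paths through (14, 3): (paths (0, 0) → (14, 3)) × (paths (14, 3) → (23, 4)) = C(17, 14) · C(10, 9) = 680 · 10 = 6800. Avoidance count = 17550 − 6800 = 10750.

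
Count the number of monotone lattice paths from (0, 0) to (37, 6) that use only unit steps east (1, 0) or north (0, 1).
Number of paths = 6096454

A monotone lattice path from (0, 0) to (37, 6) consists of 37 east steps and 6 north steps in some order, so it is determined by which 37 of the 43 steps are east. The count is C(43, 37) = 6096454.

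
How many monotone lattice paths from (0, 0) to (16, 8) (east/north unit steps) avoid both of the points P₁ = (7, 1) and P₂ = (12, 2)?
Number of paths = 634921

Inclusion–exclusion. Total paths: C(24, 16) = 735471. Through P₁: C(8, 7)·C(16, 9) = 91520. Through P₂: C(14, 12)·C(10, 4) = 19110. Since P₁ is strictly southwest of P₂, a monotone path through both must visit P₁ then P₂; paths through both = C(8, 7)·C(6, 5)·C(10, 4) = 10080. Avoid both = 735471 − 91520 − 19110 + 10080 = 634921.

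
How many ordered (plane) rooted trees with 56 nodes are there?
C_55 = 1759414616608818870992479875972

These ordered rooted trees are counted by the Catalan number C_n = (1/(n + 1)) · C(2n, n). For n = 55: C_55 = (1/56) · C(110, 55) = 98527218530093856775578873054432/56 = 1759414616608818870992479875972.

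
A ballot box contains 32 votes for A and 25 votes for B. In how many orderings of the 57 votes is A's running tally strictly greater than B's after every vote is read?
Strict-lead orderings = 1219408876923237

Total orderings of the 57 votes with 32 for A: C(57, 32) = 9929472283517787. By the Bertrand ballot formula (Cycle Lemma / reflection principle), the number of orderings in which A is strictly ahead of B throughout is (p − q)/(p + q) · C(p + q, p) = (32 − 25)/(32 + 25) · 9929472283517787 = 1219408876923237.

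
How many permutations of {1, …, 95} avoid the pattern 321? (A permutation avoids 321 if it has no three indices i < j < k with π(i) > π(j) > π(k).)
C_95 = 944973797977428207852605870454939596837230758234904050

These 321-avoiding permutations are counted by the Catalan number C_n = (1/(n + 1)) · C(2n, n). For n = 95: C_95 = (1/96) · C(190, 95) = 90717484605833107953850163563674201296374152790550788800/96 = 944973797977428207852605870454939596837230758234904050.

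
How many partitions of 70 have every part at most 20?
p(70, parts ≤ 20) = 3034232

Use the recurrence p(n, m) = p(n, m−1) + p(n−m, m): either the largest part is < m (count p(n, m−1)) or the largest part is exactly m (remove one copy of m, count p(n−m, m)). With p(0, ·) = 1 this gives p(70, parts ≤ 20) = 3034232. (By conjugating Young diagrams, this also counts partitions of 70 into at most 20 parts.)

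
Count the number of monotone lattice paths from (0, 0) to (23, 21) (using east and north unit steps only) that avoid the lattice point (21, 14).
Number of paths = 1929097861680

Total paths from (0, 0) to (23, 21): C(44, 23) = 2012616400080. Paths through (21, 14): (paths (0, 0) → (21, 14)) × (paths (21, 14) → (23, 21)) = C(35, 21) · C(9, 2) = 2319959400 · 36 = 83518538400. Avoidance count = 2012616400080 − 83518538400 = 1929097861680.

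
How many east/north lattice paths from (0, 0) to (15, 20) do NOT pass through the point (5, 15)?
Number of paths = 3201384648

Total paths from (0, 0) to (15, 20): C(35, 15) = 3247943160. Paths through (5, 15): (paths (0, 0) → (5, 15)) × (paths (5, 15) → (15, 20)) = C(20, 5) · C(15, 10) = 15504 · 3003 = 46558512. Avoidance count = 3247943160 − 46558512 = 3201384648.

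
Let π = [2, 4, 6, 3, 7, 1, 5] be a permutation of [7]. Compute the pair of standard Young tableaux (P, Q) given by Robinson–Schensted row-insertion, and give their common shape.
P = [1, 3, 5, 7] / [2, 6] / [4];  Q = [1, 2, 3, 5] / [4, 7] / [6];  common shape = (4, 2, 1)

Row-insert the values π_1, π_2, … into P one at a time, bumping the leftmost entry strictly greater than the inserted value down to the next row. The recording tableau Q records, in position (i, j), the step at which that cell was added to P.
  Insert 2 (step 1): P = [2];  Q = [1]
  Insert 4 (step 2): P = [2, 4];  Q = [1, 2]
  Insert 6 (step 3): P = [2, 4, 6];  Q = [1, 2, 3]
  Insert 3 (step 4): P = [2, 3, 6] / [4];  Q = [1, 2, 3] / [4]
  Insert 7 (step 5): P = [2, 3, 6, 7] / [4];  Q = [1, 2, 3, 5] / [4]
  Insert 1 (step 6): P = [1, 3, 6, 7] / [2] / [4];  Q = [1, 2, 3, 5] / [4] / [6]
  Insert 5 (step 7): P = [1, 3, 5, 7] / [2, 6] / [4];  Q = [1, 2, 3, 5] / [4, 7] / [6]
Final shape: (4, 2, 1).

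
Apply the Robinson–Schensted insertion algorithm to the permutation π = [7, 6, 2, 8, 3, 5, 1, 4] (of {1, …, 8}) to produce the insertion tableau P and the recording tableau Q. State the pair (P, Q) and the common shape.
P = [1, 3, 4] / [2, 5] / [6, 8] / [7];  Q = [1, 4, 6] / [2, 5] / [3, 8] / [7];  common shape = (3, 2, 2, 1)

Row-insert the values π_1, π_2, … into P one at a time, bumping the leftmost entry strictly greater than the inserted value down to the next row. The recording tableau Q records, in position (i, j), the step at which that cell was added to P.
  Insert 7 (step 1): P = [7];  Q = [1]
  Insert 6 (step 2): P = [6] / [7];  Q = [1] / [2]
  Insert 2 (step 3): P = [2] / [6] / [7];  Q = [1] / [2] / [3]
  Insert 8 (step 4): P = [2, 8] / [6] / [7];  Q = [1, 4] / [2] / [3]
  Insert 3 (step 5): P = [2, 3] / [6, 8] / [7];  Q = [1, 4] / [2, 5] / [3]
  Insert 5 (step 6): P = [2, 3, 5] / [6, 8] / [7];  Q = [1, 4, 6] / [2, 5] / [3]
  Insert 1 (step 7): P = [1, 3, 5] / [2, 8] / [6] / [7];  Q = [1, 4, 6] / [2, 5] / [3] / [7]
  Insert 4 (step 8): P = [1, 3, 4] / [2, 5] / [6, 8] / [7];  Q = [1, 4, 6] / [2, 5] / [3, 8] / [7]
Final shape: (3, 2, 2, 1).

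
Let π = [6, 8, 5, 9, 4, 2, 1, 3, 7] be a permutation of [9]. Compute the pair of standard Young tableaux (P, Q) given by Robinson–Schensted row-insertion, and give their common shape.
P = [1, 3, 7] / [2, 8, 9] / [4] / [5] / [6];  Q = [1, 2, 4] / [3, 8, 9] / [5] / [6] / [7];  common shape = (3, 3, 1, 1, 1)

Row-insert the values π_1, π_2, … into P one at a time, bumping the leftmost entry strictly greater than the inserted value down to the next row. The recording tableau Q records, in position (i, j), the step at which that cell was added to P.
  Insert 6 (step 1): P = [6];  Q = [1]
  Insert 8 (step 2): P = [6, 8];  Q = [1, 2]
  Insert 5 (step 3): P = [5, 8] / [6];  Q = [1, 2] / [3]
  Insert 9 (step 4): P = [5, 8, 9] / [6];  Q = [1, 2, 4] / [3]
  Insert 4 (step 5): P = [4, 8, 9] / [5] / [6];  Q = [1, 2, 4] / [3] / [5]
  Insert 2 (step 6): P = [2, 8, 9] / [4] / [5] / [6];  Q = [1, 2, 4] / [3] / [5] / [6]
  Insert 1 (step 7): P = [1, 8, 9] / [2] / [4] / [5] / [6];  Q = [1, 2, 4] / [3] / [5] / [6] / [7]
  Insert 3 (step 8): P = [1, 3, 9] / [2, 8] / [4] / [5] / [6];  Q = [1, 2, 4] / [3, 8] / [5] / [6] / [7]
  Insert 7 (step 9): P = [1, 3, 7] / [2, 8, 9] / [4] / [5] / [6];  Q = [1, 2, 4] / [3, 8, 9] / [5] / [6] / [7]
Final shape: (3, 3, 1, 1, 1).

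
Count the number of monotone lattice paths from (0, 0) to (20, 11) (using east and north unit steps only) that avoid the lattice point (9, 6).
Number of paths = 62810475

Total paths from (0, 0) to (20, 11): C(31, 20) = 84672315. Paths through (9, 6): (paths (0, 0) → (9, 6)) × (paths (9, 6) → (20, 11)) = C(15, 9) · C(16, 11) = 5005 · 4368 = 21861840. Avoidance count = 84672315 − 21861840 = 62810475.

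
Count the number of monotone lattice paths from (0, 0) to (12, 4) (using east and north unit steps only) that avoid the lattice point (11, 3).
Number of paths = 1092

Total paths from (0, 0) to (12, 4): C(16, 12) = 1820. Paths through (11, 3): (paths (0, 0) → (11, 3)) × (paths (11, 3) → (12, 4)) = C(14, 11) · C(2, 1) = 364 · 2 = 728. Avoidance count = 1820 − 728 = 1092.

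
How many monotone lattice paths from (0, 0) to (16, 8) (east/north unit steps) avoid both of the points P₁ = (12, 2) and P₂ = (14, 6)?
Number of paths = 491991

Inclusion–exclusion. Total paths: C(24, 16) = 735471. Through P₁: C(14, 12)·C(10, 4) = 19110. Through P₂: C(20, 14)·C(4, 2) = 232560. Since P₁ is strictly southwest of P₂, a monotone path through both must visit P₁ then P₂; paths through both = C(14, 12)·C(6, 2)·C(4, 2) = 8190. Avoid both = 735471 − 19110 − 232560 + 8190 = 491991.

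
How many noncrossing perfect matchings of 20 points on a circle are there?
C_10 = 16796

These noncrossing handshakes are counted by the Catalan number C_n = (1/(n + 1)) · C(2n, n). For n = 10: C_10 = (1/11) · C(20, 10) = 184756/11 = 16796.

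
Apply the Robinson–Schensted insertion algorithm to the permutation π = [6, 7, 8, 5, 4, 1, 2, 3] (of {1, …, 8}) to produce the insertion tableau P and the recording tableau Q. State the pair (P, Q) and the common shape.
P = [1, 2, 3] / [4, 7, 8] / [5] / [6];  Q = [1, 2, 3] / [4, 7, 8] / [5] / [6];  common shape = (3, 3, 1, 1)

Row-insert the values π_1, π_2, … into P one at a time, bumping the leftmost entry strictly greater than the inserted value down to the next row. The recording tableau Q records, in position (i, j), the step at which that cell was added to P.
  Insert 6 (step 1): P = [6];  Q = [1]
  Insert 7 (step 2): P = [6, 7];  Q = [1, 2]
  Insert 8 (step 3): P = [6, 7, 8];  Q = [1, 2, 3]
  Insert 5 (step 4): P = [5, 7, 8] / [6];  Q = [1, 2, 3] / [4]
  Insert 4 (step 5): P = [4, 7, 8] / [5] / [6];  Q = [1, 2, 3] / [4] / [5]
  Insert 1 (step 6): P = [1, 7, 8] / [4] / [5] / [6];  Q = [1, 2, 3] / [4] / [5] / [6]
  Insert 2 (step 7): P = [1, 2, 8] / [4, 7] / [5] / [6];  Q = [1, 2, 3] / [4, 7] / [5] / [6]
  Insert 3 (step 8): P = [1, 2, 3] / [4, 7, 8] / [5] / [6];  Q = [1, 2, 3] / [4, 7, 8] / [5] / [6]
Final shape: (3, 3, 1, 1).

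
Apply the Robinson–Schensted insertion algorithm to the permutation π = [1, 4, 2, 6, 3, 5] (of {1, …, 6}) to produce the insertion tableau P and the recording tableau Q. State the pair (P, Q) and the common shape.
P = [1, 2, 3, 5] / [4, 6];  Q = [1, 2, 4, 6] / [3, 5];  common shape = (4, 2)

Row-insert the values π_1, π_2, … into P one at a time, bumping the leftmost entry strictly greater than the inserted value down to the next row. The recording tableau Q records, in position (i, j), the step at which that cell was added to P.
  Insert 1 (step 1): P = [1];  Q = [1]
  Insert 4 (step 2): P = [1, 4];  Q = [1, 2]
  Insert 2 (step 3): P = [1, 2] / [4];  Q = [1, 2] / [3]
  Insert 6 (step 4): P = [1, 2, 6] / [4];  Q = [1, 2, 4] / [3]
  Insert 3 (step 5): P = [1, 2, 3] / [4, 6];  Q = [1, 2, 4] / [3, 5]
  Insert 5 (step 6): P = [1, 2, 3, 5] / [4, 6];  Q = [1, 2, 4, 6] / [3, 5]
Final shape: (4, 2).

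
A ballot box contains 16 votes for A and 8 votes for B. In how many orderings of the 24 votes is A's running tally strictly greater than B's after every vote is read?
Strict-lead orderings = 245157

Total orderings of the 24 votes with 16 for A: C(24, 16) = 735471. By the Bertrand ballot formula (Cycle Lemma / reflection principle), the number of orderings in which A is strictly ahead of B throughout is (p − q)/(p + q) · C(p + q, p) = (16 − 8)/(16 + 8) · 735471 = 245157.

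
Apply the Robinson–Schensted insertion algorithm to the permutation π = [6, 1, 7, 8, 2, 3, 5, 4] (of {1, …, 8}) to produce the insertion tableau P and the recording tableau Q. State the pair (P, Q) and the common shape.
P = [1, 2, 3, 4] / [5, 7, 8] / [6];  Q = [1, 3, 4, 7] / [2, 5, 6] / [8];  common shape = (4, 3, 1)

Row-insert the values π_1, π_2, … into P one at a time, bumping the leftmost entry strictly greater than the inserted value down to the next row. The recording tableau Q records, in position (i, j), the step at which that cell was added to P.
  Insert 6 (step 1): P = [6];  Q = [1]
  Insert 1 (step 2): P = [1] / [6];  Q = [1] / [2]
  Insert 7 (step 3): P = [1, 7] / [6];  Q = [1, 3] / [2]
  Insert 8 (step 4): P = [1, 7, 8] / [6];  Q = [1, 3, 4] / [2]
  Insert 2 (step 5): P = [1, 2, 8] / [6, 7];  Q = [1, 3, 4] / [2, 5]
  Insert 3 (step 6): P = [1, 2, 3] / [6, 7, 8];  Q = [1, 3, 4] / [2, 5, 6]
  Insert 5 (step 7): P = [1, 2, 3, 5] / [6, 7, 8];  Q = [1, 3, 4, 7] / [2, 5, 6]
  Insert 4 (step 8): P = [1, 2, 3, 4] / [5, 7, 8] / [6];  Q = [1, 3, 4, 7] / [2, 5, 6] / [8]
Final shape: (4, 3, 1).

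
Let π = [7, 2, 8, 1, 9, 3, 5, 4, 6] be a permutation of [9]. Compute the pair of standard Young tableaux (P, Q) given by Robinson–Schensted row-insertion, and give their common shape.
P = [1, 3, 4, 6] / [2, 5, 9] / [7, 8];  Q = [1, 3, 5, 9] / [2, 6, 7] / [4, 8];  common shape = (4, 3, 2)

Row-insert the values π_1, π_2, … into P one at a time, bumping the leftmost entry strictly greater than the inserted value down to the next row. The recording tableau Q records, in position (i, j), the step at which that cell was added to P.
  Insert 7 (step 1): P = [7];  Q = [1]
  Insert 2 (step 2): P = [2] / [7];  Q = [1] / [2]
  Insert 8 (step 3): P = [2, 8] / [7];  Q = [1, 3] / [2]
  Insert 1 (step 4): P = [1, 8] / [2] / [7];  Q = [1, 3] / [2] / [4]
  Insert 9 (step 5): P = [1, 8, 9] / [2] / [7];  Q = [1, 3, 5] / [2] / [4]
  Insert 3 (step 6): P = [1, 3, 9] / [2, 8] / [7];  Q = [1, 3, 5] / [2, 6] / [4]
  Insert 5 (step 7): P = [1, 3, 5] / [2, 8, 9] / [7];  Q = [1, 3, 5] / [2, 6, 7] / [4]
  Insert 4 (step 8): P = [1, 3, 4] / [2, 5, 9] / [7, 8];  Q = [1, 3, 5] / [2, 6, 7] / [4, 8]
  Insert 6 (step 9): P = [1, 3, 4, 6] / [2, 5, 9] / [7, 8];  Q = [1, 3, 5, 9] / [2, 6, 7] / [4, 8]
Final shape: (4, 3, 2).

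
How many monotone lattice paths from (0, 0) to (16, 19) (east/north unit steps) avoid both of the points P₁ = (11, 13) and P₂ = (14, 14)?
Number of paths = 2273937918

Inclusion–exclusion. Total paths: C(35, 16) = 4059928950. Through P₁: C(24, 11)·C(11, 5) = 1153218528. Through P₂: C(28, 14)·C(7, 2) = 842448600. Since P₁ is strictly southwest of P₂, a monotone path through both must visit P₁ then P₂; paths through both = C(24, 11)·C(4, 3)·C(7, 2) = 209676096. Avoid both = 4059928950 − 1153218528 − 842448600 + 209676096 = 2273937918.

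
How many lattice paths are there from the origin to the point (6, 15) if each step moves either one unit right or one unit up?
Number of paths = 54264

A monotone lattice path from (0, 0) to (6, 15) consists of 6 east steps and 15 north steps in some order, so it is determined by which 6 of the 21 steps are east. The count is C(21, 6) = 54264.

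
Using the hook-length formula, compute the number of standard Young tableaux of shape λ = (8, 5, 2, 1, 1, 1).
# SYT of shape (8, 5, 2, 1, 1, 1) = 5361664

Hook-length formula: f^λ = n! / Π hook(c), product over all cells c of the Young diagram. For λ = (8, 5, 2, 1, 1, 1), n = 18 boxes. Hook lengths by row (left-to-right, top-to-bottom): [13, 9, 7, 6, 5, 3, 2, 1]; [9, 5, 3, 2, 1]; [5, 1]; [3]; [2]; [1]. Product of hooks = 1194102000. So f^λ = 18! / 1194102000 = 6402373705728000 / 1194102000 = 5361664.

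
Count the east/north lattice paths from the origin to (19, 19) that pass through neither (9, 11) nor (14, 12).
Number of paths = 21144917640

Inclusion–exclusion. Total paths: C(38, 19) = 35345263800. Through P₁: C(20, 9)·C(18, 10) = 7349593680. Through P₂: C(26, 14)·C(12, 5) = 7648898400. Since P₁ is strictly southwest of P₂, a monotone path through both must visit P₁ then P₂; paths through both = C(20, 9)·C(6, 5)·C(12, 5) = 798145920. Avoid both = 35345263800 − 7349593680 − 7648898400 + 798145920 = 21144917640.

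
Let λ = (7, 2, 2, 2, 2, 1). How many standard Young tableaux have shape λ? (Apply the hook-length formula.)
# SYT of shape (7, 2, 2, 2, 2, 1) = 168168

Hook-length formula: f^λ = n! / Π hook(c), product over all cells c of the Young diagram. For λ = (7, 2, 2, 2, 2, 1), n = 16 boxes. Hook lengths by row (left-to-right, top-to-bottom): [12, 10, 5, 4, 3, 2, 1]; [6, 4]; [5, 3]; [4, 2]; [3, 1]; [1]. Product of hooks = 124416000. So f^λ = 16! / 124416000 = 20922789888000 / 124416000 = 168168.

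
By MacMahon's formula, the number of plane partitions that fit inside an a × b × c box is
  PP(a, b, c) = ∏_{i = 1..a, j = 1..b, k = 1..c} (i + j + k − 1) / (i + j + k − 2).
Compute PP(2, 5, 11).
PP(2, 5, 11) = 4504864

Evaluate the triple product over i = 1..2, j = 1..5, k = 1..11. The factors are (2/1) · (3/2) · (4/3) · (5/4) · (6/5) · (7/6) · (8/7) · (9/8) · … (110 factors total). The numerators and denominators telescope so the product is an integer; carrying out the multiplication exactly gives PP(2, 5, 11) = 4504864.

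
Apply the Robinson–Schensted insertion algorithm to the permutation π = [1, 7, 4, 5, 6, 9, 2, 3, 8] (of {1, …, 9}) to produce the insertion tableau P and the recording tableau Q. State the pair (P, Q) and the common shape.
P = [1, 2, 3, 6, 8] / [4, 5, 9] / [7];  Q = [1, 2, 4, 5, 6] / [3, 8, 9] / [7];  common shape = (5, 3, 1)

Row-insert the values π_1, π_2, … into P one at a time, bumping the leftmost entry strictly greater than the inserted value down to the next row. The recording tableau Q records, in position (i, j), the step at which that cell was added to P.
  Insert 1 (step 1): P = [1];  Q = [1]
  Insert 7 (step 2): P = [1, 7];  Q = [1, 2]
  Insert 4 (step 3): P = [1, 4] / [7];  Q = [1, 2] / [3]
  Insert 5 (step 4): P = [1, 4, 5] / [7];  Q = [1, 2, 4] / [3]
  Insert 6 (step 5): P = [1, 4, 5, 6] / [7];  Q = [1, 2, 4, 5] / [3]
  Insert 9 (step 6): P = [1, 4, 5, 6, 9] / [7];  Q = [1, 2, 4, 5, 6] / [3]
  Insert 2 (step 7): P = [1, 2, 5, 6, 9] / [4] / [7];  Q = [1, 2, 4, 5, 6] / [3] / [7]
  Insert 3 (step 8): P = [1, 2, 3, 6, 9] / [4, 5] / [7];  Q = [1, 2, 4, 5, 6] / [3, 8] / [7]
  Insert 8 (step 9): P = [1, 2, 3, 6, 8] / [4, 5, 9] / [7];  Q = [1, 2, 4, 5, 6] / [3, 8, 9] / [7]
Final shape: (5, 3, 1).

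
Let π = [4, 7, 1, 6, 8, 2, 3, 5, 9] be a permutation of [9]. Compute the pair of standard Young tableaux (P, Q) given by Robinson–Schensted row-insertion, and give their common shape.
P = [1, 2, 3, 5, 9] / [4, 6, 8] / [7];  Q = [1, 2, 5, 8, 9] / [3, 4, 7] / [6];  common shape = (5, 3, 1)

Row-insert the values π_1, π_2, … into P one at a time, bumping the leftmost entry strictly greater than the inserted value down to the next row. The recording tableau Q records, in position (i, j), the step at which that cell was added to P.
  Insert 4 (step 1): P = [4];  Q = [1]
  Insert 7 (step 2): P = [4, 7];  Q = [1, 2]
  Insert 1 (step 3): P = [1, 7] / [4];  Q = [1, 2] / [3]
  Insert 6 (step 4): P = [1, 6] / [4, 7];  Q = [1, 2] / [3, 4]
  Insert 8 (step 5): P = [1, 6, 8] / [4, 7];  Q = [1, 2, 5] / [3, 4]
  Insert 2 (step 6): P = [1, 2, 8] / [4, 6] / [7];  Q = [1, 2, 5] / [3, 4] / [6]
  Insert 3 (step 7): P = [1, 2, 3] / [4, 6, 8] / [7];  Q = [1, 2, 5] / [3, 4, 7] / [6]
  Insert 5 (step 8): P = [1, 2, 3, 5] / [4, 6, 8] / [7];  Q = [1, 2, 5, 8] / [3, 4, 7] / [6]
  Insert 9 (step 9): P = [1, 2, 3, 5, 9] / [4, 6, 8] / [7];  Q = [1, 2, 5, 8, 9] / [3, 4, 7] / [6]
Final shape: (5, 3, 1).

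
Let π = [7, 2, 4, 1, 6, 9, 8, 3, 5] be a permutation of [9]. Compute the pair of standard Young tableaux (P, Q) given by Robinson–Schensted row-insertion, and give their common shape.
P = [1, 3, 5, 8] / [2, 4, 6] / [7, 9];  Q = [1, 3, 5, 6] / [2, 7, 9] / [4, 8];  common shape = (4, 3, 2)

Row-insert the values π_1, π_2, … into P one at a time, bumping the leftmost entry strictly greater than the inserted value down to the next row. The recording tableau Q records, in position (i, j), the step at which that cell was added to P.
  Insert 7 (step 1): P = [7];  Q = [1]
  Insert 2 (step 2): P = [2] / [7];  Q = [1] / [2]
  Insert 4 (step 3): P = [2, 4] / [7];  Q = [1, 3] / [2]
  Insert 1 (step 4): P = [1, 4] / [2] / [7];  Q = [1, 3] / [2] / [4]
  Insert 6 (step 5): P = [1, 4, 6] / [2] / [7];  Q = [1, 3, 5] / [2] / [4]
  Insert 9 (step 6): P = [1, 4, 6, 9] / [2] / [7];  Q = [1, 3, 5, 6] / [2] / [4]
  Insert 8 (step 7): P = [1, 4, 6, 8] / [2, 9] / [7];  Q = [1, 3, 5, 6] / [2, 7] / [4]
  Insert 3 (step 8): P = [1, 3, 6, 8] / [2, 4] / [7, 9];  Q = [1, 3, 5, 6] / [2, 7] / [4, 8]
  Insert 5 (step 9): P = [1, 3, 5, 8] / [2, 4, 6] / [7, 9];  Q = [1, 3, 5, 6] / [2, 7, 9] / [4, 8]
Final shape: (4, 3, 2).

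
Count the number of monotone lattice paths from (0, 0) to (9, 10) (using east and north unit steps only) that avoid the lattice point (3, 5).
Number of paths = 66506

Total paths from (0, 0) to (9, 10): C(19, 9) = 92378. Paths through (3, 5): (paths (0, 0) → (3, 5)) × (paths (3, 5) → (9, 10)) = C(8, 3) · C(11, 6) = 56 · 462 = 25872. Avoidance count = 92378 − 25872 = 66506.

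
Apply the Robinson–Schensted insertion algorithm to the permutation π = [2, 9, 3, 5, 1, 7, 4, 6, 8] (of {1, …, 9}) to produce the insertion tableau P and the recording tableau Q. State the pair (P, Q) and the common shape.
P = [1, 3, 4, 6, 8] / [2, 5, 7] / [9];  Q = [1, 2, 4, 6, 9] / [3, 7, 8] / [5];  common shape = (5, 3, 1)

Row-insert the values π_1, π_2, … into P one at a time, bumping the leftmost entry strictly greater than the inserted value down to the next row. The recording tableau Q records, in position (i, j), the step at which that cell was added to P.
  Insert 2 (step 1): P = [2];  Q = [1]
  Insert 9 (step 2): P = [2, 9];  Q = [1, 2]
  Insert 3 (step 3): P = [2, 3] / [9];  Q = [1, 2] / [3]
  Insert 5 (step 4): P = [2, 3, 5] / [9];  Q = [1, 2, 4] / [3]
  Insert 1 (step 5): P = [1, 3, 5] / [2] / [9];  Q = [1, 2, 4] / [3] / [5]
  Insert 7 (step 6): P = [1, 3, 5, 7] / [2] / [9];  Q = [1, 2, 4, 6] / [3] / [5]
  Insert 4 (step 7): P = [1, 3, 4, 7] / [2, 5] / [9];  Q = [1, 2, 4, 6] / [3, 7] / [5]
  Insert 6 (step 8): P = [1, 3, 4, 6] / [2, 5, 7] / [9];  Q = [1, 2, 4, 6] / [3, 7, 8] / [5]
  Insert 8 (step 9): P = [1, 3, 4, 6, 8] / [2, 5, 7] / [9];  Q = [1, 2, 4, 6, 9] / [3, 7, 8] / [5]
Final shape: (5, 3, 1).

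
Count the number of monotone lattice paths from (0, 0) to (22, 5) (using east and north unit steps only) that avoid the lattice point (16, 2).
Number of paths = 67878

Total paths from (0, 0) to (22, 5): C(27, 22) = 80730. Paths through (16, 2): (paths (0, 0) → (16, 2)) × (paths (16, 2) → (22, 5)) = C(18, 16) · C(9, 6) = 153 · 84 = 12852. Avoidance count = 80730 − 12852 = 67878.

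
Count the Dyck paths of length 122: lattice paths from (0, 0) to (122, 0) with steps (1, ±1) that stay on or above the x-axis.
C_61 = 6182127958584855650487080847216336

These Dyck paths are counted by the Catalan number C_n = (1/(n + 1)) · C(2n, n). For n = 61: C_61 = (1/62) · C(122, 61) = 383291933432261050330199012527412832/62 = 6182127958584855650487080847216336.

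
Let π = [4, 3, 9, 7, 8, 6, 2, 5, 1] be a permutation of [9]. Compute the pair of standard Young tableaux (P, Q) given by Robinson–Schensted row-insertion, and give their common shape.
P = [1, 5, 8] / [2, 6] / [3, 7] / [4] / [9];  Q = [1, 3, 5] / [2, 4] / [6, 8] / [7] / [9];  common shape = (3, 2, 2, 1, 1)

Row-insert the values π_1, π_2, … into P one at a time, bumping the leftmost entry strictly greater than the inserted value down to the next row. The recording tableau Q records, in position (i, j), the step at which that cell was added to P.
  Insert 4 (step 1): P = [4];  Q = [1]
  Insert 3 (step 2): P = [3] / [4];  Q = [1] / [2]
  Insert 9 (step 3): P = [3, 9] / [4];  Q = [1, 3] / [2]
  Insert 7 (step 4): P = [3, 7] / [4, 9];  Q = [1, 3] / [2, 4]
  Insert 8 (step 5): P = [3, 7, 8] / [4, 9];  Q = [1, 3, 5] / [2, 4]
  Insert 6 (step 6): P = [3, 6, 8] / [4, 7] / [9];  Q = [1, 3, 5] / [2, 4] / [6]
  Insert 2 (step 7): P = [2, 6, 8] / [3, 7] / [4] / [9];  Q = [1, 3, 5] / [2, 4] / [6] / [7]
  Insert 5 (step 8): P = [2, 5, 8] / [3, 6] / [4, 7] / [9];  Q = [1, 3, 5] / [2, 4] / [6, 8] / [7]
  Insert 1 (step 9): P = [1, 5, 8] / [2, 6] / [3, 7] / [4] / [9];  Q = [1, 3, 5] / [2, 4] / [6, 8] / [7] / [9]
Final shape: (3, 2, 2, 1, 1).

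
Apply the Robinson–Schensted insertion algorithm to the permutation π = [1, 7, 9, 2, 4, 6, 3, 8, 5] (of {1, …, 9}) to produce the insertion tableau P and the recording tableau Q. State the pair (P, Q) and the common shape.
P = [1, 2, 3, 5, 8] / [4, 6] / [7, 9];  Q = [1, 2, 3, 6, 8] / [4, 5] / [7, 9];  common shape = (5, 2, 2)

Row-insert the values π_1, π_2, … into P one at a time, bumping the leftmost entry strictly greater than the inserted value down to the next row. The recording tableau Q records, in position (i, j), the step at which that cell was added to P.
  Insert 1 (step 1): P = [1];  Q = [1]
  Insert 7 (step 2): P = [1, 7];  Q = [1, 2]
  Insert 9 (step 3): P = [1, 7, 9];  Q = [1, 2, 3]
  Insert 2 (step 4): P = [1, 2, 9] / [7];  Q = [1, 2, 3] / [4]
  Insert 4 (step 5): P = [1, 2, 4] / [7, 9];  Q = [1, 2, 3] / [4, 5]
  Insert 6 (step 6): P = [1, 2, 4, 6] / [7, 9];  Q = [1, 2, 3, 6] / [4, 5]
  Insert 3 (step 7): P = [1, 2, 3, 6] / [4, 9] / [7];  Q = [1, 2, 3, 6] / [4, 5] / [7]
  Insert 8 (step 8): P = [1, 2, 3, 6, 8] / [4, 9] / [7];  Q = [1, 2, 3, 6, 8] / [4, 5] / [7]
  Insert 5 (step 9): P = [1, 2, 3, 5, 8] / [4, 6] / [7, 9];  Q = [1, 2, 3, 6, 8] / [4, 5] / [7, 9]
Final shape: (5, 2, 2).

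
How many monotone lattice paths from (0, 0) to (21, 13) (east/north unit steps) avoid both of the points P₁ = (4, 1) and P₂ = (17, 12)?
Number of paths = 471428010

Inclusion–exclusion. Total paths: C(34, 21) = 927983760. Through P₁: C(5, 4)·C(29, 17) = 259479675. Through P₂: C(29, 17)·C(5, 4) = 259479675. Since P₁ is strictly southwest of P₂, a monotone path through both must visit P₁ then P₂; paths through both = C(5, 4)·C(24, 13)·C(5, 4) = 62403600. Avoid both = 927983760 − 259479675 − 259479675 + 62403600 = 471428010.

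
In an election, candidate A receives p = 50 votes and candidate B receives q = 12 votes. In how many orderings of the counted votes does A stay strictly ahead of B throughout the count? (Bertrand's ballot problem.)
Strict-lead orderings = 1323964817409

Total orderings of the 62 votes with 50 for A: C(62, 50) = 2160153123141. By the Bertrand ballot formula (Cycle Lemma / reflection principle), the number of orderings in which A is strictly ahead of B throughout is (p − q)/(p + q) · C(p + q, p) = (50 − 12)/(50 + 12) · 2160153123141 = 1323964817409.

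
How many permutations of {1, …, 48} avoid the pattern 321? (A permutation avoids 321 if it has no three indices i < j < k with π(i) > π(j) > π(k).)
C_48 = 131327898242169365477991900

These 321-avoiding permutations are counted by the Catalan number C_n = (1/(n + 1)) · C(2n, n). For n = 48: C_48 = (1/49) · C(96, 48) = 6435067013866298908421603100/49 = 131327898242169365477991900.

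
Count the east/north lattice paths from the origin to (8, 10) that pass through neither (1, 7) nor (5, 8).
Number of paths = 30328

Inclusion–exclusion. Total paths: C(18, 8) = 43758. Through P₁: C(8, 1)·C(10, 7) = 960. Through P₂: C(13, 5)·C(5, 3) = 12870. Since P₁ is strictly southwest of P₂, a monotone path through both must visit P₁ then P₂; paths through both = C(8, 1)·C(5, 4)·C(5, 3) = 400. Avoid both = 43758 − 960 − 12870 + 400 = 30328.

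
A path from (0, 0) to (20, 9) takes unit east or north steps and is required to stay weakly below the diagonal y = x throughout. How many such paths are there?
Number of paths = 5722860

By the reflection principle (André's argument), the number of monotone paths to (20, 9) with n ≤ m that never go above y = x is C(29, 20) − C(29, 21) = 10015005 − 4292145 = 5722860.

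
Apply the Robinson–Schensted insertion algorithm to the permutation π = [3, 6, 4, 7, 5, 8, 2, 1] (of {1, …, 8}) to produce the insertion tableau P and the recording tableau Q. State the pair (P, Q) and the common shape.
P = [1, 4, 5, 8] / [2, 7] / [3] / [6];  Q = [1, 2, 4, 6] / [3, 5] / [7] / [8];  common shape = (4, 2, 1, 1)

Row-insert the values π_1, π_2, … into P one at a time, bumping the leftmost entry strictly greater than the inserted value down to the next row. The recording tableau Q records, in position (i, j), the step at which that cell was added to P.
  Insert 3 (step 1): P = [3];  Q = [1]
  Insert 6 (step 2): P = [3, 6];  Q = [1, 2]
  Insert 4 (step 3): P = [3, 4] / [6];  Q = [1, 2] / [3]
  Insert 7 (step 4): P = [3, 4, 7] / [6];  Q = [1, 2, 4] / [3]
  Insert 5 (step 5): P = [3, 4, 5] / [6, 7];  Q = [1, 2, 4] / [3, 5]
  Insert 8 (step 6): P = [3, 4, 5, 8] / [6, 7];  Q = [1, 2, 4, 6] / [3, 5]
  Insert 2 (step 7): P = [2, 4, 5, 8] / [3, 7] / [6];  Q = [1, 2, 4, 6] / [3, 5] / [7]
  Insert 1 (step 8): P = [1, 4, 5, 8] / [2, 7] / [3] / [6];  Q = [1, 2, 4, 6] / [3, 5] / [7] / [8]
Final shape: (4, 2, 1, 1).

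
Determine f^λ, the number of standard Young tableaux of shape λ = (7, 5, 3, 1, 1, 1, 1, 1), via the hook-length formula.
# SYT of shape (7, 5, 3, 1, 1, 1, 1, 1) = 91832130

Hook-length formula: f^λ = n! / Π hook(c), product over all cells c of the Young diagram. For λ = (7, 5, 3, 1, 1, 1, 1, 1), n = 20 boxes. Hook lengths by row (left-to-right, top-to-bottom): [14, 8, 7, 5, 4, 2, 1]; [11, 5, 4, 2, 1]; [8, 2, 1]; [5]; [4]; [3]; [2]; [1]. Product of hooks = 26492928000. So f^λ = 20! / 26492928000 = 2432902008176640000 / 26492928000 = 91832130.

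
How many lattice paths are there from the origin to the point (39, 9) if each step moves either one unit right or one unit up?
Number of paths = 1677106640

A monotone lattice path from (0, 0) to (39, 9) consists of 39 east steps and 9 north steps in some order, so it is determined by which 39 of the 48 steps are east. The count is C(48, 39) = 1677106640.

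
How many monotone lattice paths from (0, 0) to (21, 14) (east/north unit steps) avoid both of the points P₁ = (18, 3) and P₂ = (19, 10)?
Number of paths = 2019184730

Inclusion–exclusion. Total paths: C(35, 21) = 2319959400. Through P₁: C(21, 18)·C(14, 3) = 484120. Through P₂: C(29, 19)·C(6, 2) = 300450150. Since P₁ is strictly southwest of P₂, a monotone path through both must visit P₁ then P₂; paths through both = C(21, 18)·C(8, 1)·C(6, 2) = 159600. Avoid both = 2319959400 − 484120 − 300450150 + 159600 = 2019184730.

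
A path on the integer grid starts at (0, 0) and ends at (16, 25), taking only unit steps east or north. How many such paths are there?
Number of paths = 103077446706

A monotone lattice path from (0, 0) to (16, 25) consists of 16 east steps and 25 north steps in some order, so it is determined by which 16 of the 41 steps are east. The count is C(41, 16) = 103077446706.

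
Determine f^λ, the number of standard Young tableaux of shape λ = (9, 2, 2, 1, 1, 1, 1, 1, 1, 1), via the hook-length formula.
# SYT of shape (9, 2, 2, 1, 1, 1, 1, 1, 1, 1) = 2956096

Hook-length formula: f^λ = n! / Π hook(c), product over all cells c of the Young diagram. For λ = (9, 2, 2, 1, 1, 1, 1, 1, 1, 1), n = 20 boxes. Hook lengths by row (left-to-right, top-to-bottom): [18, 10, 7, 6, 5, 4, 3, 2, 1]; [10, 2]; [9, 1]; [7]; [6]; [5]; [4]; [3]; [2]; [1]. Product of hooks = 823011840000. So f^λ = 20! / 823011840000 = 2432902008176640000 / 823011840000 = 2956096.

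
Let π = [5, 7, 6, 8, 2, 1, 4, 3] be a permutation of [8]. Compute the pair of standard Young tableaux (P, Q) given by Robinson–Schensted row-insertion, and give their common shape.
P = [1, 3, 8] / [2, 4] / [5, 6] / [7];  Q = [1, 2, 4] / [3, 7] / [5, 8] / [6];  common shape = (3, 2, 2, 1)

Row-insert the values π_1, π_2, … into P one at a time, bumping the leftmost entry strictly greater than the inserted value down to the next row. The recording tableau Q records, in position (i, j), the step at which that cell was added to P.
  Insert 5 (step 1): P = [5];  Q = [1]
  Insert 7 (step 2): P = [5, 7];  Q = [1, 2]
  Insert 6 (step 3): P = [5, 6] / [7];  Q = [1, 2] / [3]
  Insert 8 (step 4): P = [5, 6, 8] / [7];  Q = [1, 2, 4] / [3]
  Insert 2 (step 5): P = [2, 6, 8] / [5] / [7];  Q = [1, 2, 4] / [3] / [5]
  Insert 1 (step 6): P = [1, 6, 8] / [2] / [5] / [7];  Q = [1, 2, 4] / [3] / [5] / [6]
  Insert 4 (step 7): P = [1, 4, 8] / [2, 6] / [5] / [7];  Q = [1, 2, 4] / [3, 7] / [5] / [6]
  Insert 3 (step 8): P = [1, 3, 8] / [2, 4] / [5, 6] / [7];  Q = [1, 2, 4] / [3, 7] / [5, 8] / [6]
Final shape: (3, 2, 2, 1).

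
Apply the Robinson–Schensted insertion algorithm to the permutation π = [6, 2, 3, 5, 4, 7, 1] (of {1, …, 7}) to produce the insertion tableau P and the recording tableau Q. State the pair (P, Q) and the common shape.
P = [1, 3, 4, 7] / [2] / [5] / [6];  Q = [1, 3, 4, 6] / [2] / [5] / [7];  common shape = (4, 1, 1, 1)

Row-insert the values π_1, π_2, … into P one at a time, bumping the leftmost entry strictly greater than the inserted value down to the next row. The recording tableau Q records, in position (i, j), the step at which that cell was added to P.
  Insert 6 (step 1): P = [6];  Q = [1]
  Insert 2 (step 2): P = [2] / [6];  Q = [1] / [2]
  Insert 3 (step 3): P = [2, 3] / [6];  Q = [1, 3] / [2]
  Insert 5 (step 4): P = [2, 3, 5] / [6];  Q = [1, 3, 4] / [2]
  Insert 4 (step 5): P = [2, 3, 4] / [5] / [6];  Q = [1, 3, 4] / [2] / [5]
  Insert 7 (step 6): P = [2, 3, 4, 7] / [5] / [6];  Q = [1, 3, 4, 6] / [2] / [5]
  Insert 1 (step 7): P = [1, 3, 4, 7] / [2] / [5] / [6];  Q = [1, 3, 4, 6] / [2] / [5] / [7]
Final shape: (4, 1, 1, 1).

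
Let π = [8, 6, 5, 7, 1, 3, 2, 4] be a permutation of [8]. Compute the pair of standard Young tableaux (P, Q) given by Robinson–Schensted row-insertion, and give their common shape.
P = [1, 2, 4] / [3, 7] / [5] / [6] / [8];  Q = [1, 4, 8] / [2, 6] / [3] / [5] / [7];  common shape = (3, 2, 1, 1, 1)

Row-insert the values π_1, π_2, … into P one at a time, bumping the leftmost entry strictly greater than the inserted value down to the next row. The recording tableau Q records, in position (i, j), the step at which that cell was added to P.
  Insert 8 (step 1): P = [8];  Q = [1]
  Insert 6 (step 2): P = [6] / [8];  Q = [1] / [2]
  Insert 5 (step 3): P = [5] / [6] / [8];  Q = [1] / [2] / [3]
  Insert 7 (step 4): P = [5, 7] / [6] / [8];  Q = [1, 4] / [2] / [3]
  Insert 1 (step 5): P = [1, 7] / [5] / [6] / [8];  Q = [1, 4] / [2] / [3] / [5]
  Insert 3 (step 6): P = [1, 3] / [5, 7] / [6] / [8];  Q = [1, 4] / [2, 6] / [3] / [5]
  Insert 2 (step 7): P = [1, 2] / [3, 7] / [5] / [6] / [8];  Q = [1, 4] / [2, 6] / [3] / [5] / [7]
  Insert 4 (step 8): P = [1, 2, 4] / [3, 7] / [5] / [6] / [8];  Q = [1, 4, 8] / [2, 6] / [3] / [5] / [7]
Final shape: (3, 2, 1, 1, 1).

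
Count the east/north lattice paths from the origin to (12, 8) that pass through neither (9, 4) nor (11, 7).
Number of paths = 51597

Inclusion–exclusion. Total paths: C(20, 12) = 125970. Through P₁: C(13, 9)·C(7, 3) = 25025. Through P₂: C(18, 11)·C(2, 1) = 63648. Since P₁ is strictly southwest of P₂, a monotone path through both must visit P₁ then P₂; paths through both = C(13, 9)·C(5, 2)·C(2, 1) = 14300. Avoid both = 125970 − 25025 − 63648 + 14300 = 51597.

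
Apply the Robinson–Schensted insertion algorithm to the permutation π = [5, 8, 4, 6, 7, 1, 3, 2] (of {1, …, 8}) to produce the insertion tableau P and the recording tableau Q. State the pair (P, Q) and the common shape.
P = [1, 2, 7] / [3, 6] / [4, 8] / [5];  Q = [1, 2, 5] / [3, 4] / [6, 7] / [8];  common shape = (3, 2, 2, 1)

Row-insert the values π_1, π_2, … into P one at a time, bumping the leftmost entry strictly greater than the inserted value down to the next row. The recording tableau Q records, in position (i, j), the step at which that cell was added to P.
  Insert 5 (step 1): P = [5];  Q = [1]
  Insert 8 (step 2): P = [5, 8];  Q = [1, 2]
  Insert 4 (step 3): P = [4, 8] / [5];  Q = [1, 2] / [3]
  Insert 6 (step 4): P = [4, 6] / [5, 8];  Q = [1, 2] / [3, 4]
  Insert 7 (step 5): P = [4, 6, 7] / [5, 8];  Q = [1, 2, 5] / [3, 4]
  Insert 1 (step 6): P = [1, 6, 7] / [4, 8] / [5];  Q = [1, 2, 5] / [3, 4] / [6]
  Insert 3 (step 7): P = [1, 3, 7] / [4, 6] / [5, 8];  Q = [1, 2, 5] / [3, 4] / [6, 7]
  Insert 2 (step 8): P = [1, 2, 7] / [3, 6] / [4, 8] / [5];  Q = [1, 2, 5] / [3, 4] / [6, 7] / [8]
Final shape: (3, 2, 2, 1).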